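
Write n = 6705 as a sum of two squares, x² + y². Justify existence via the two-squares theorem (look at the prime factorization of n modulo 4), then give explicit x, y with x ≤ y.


Step 1: Factor n = 6705 = 3^2 · 5 · 149.
Step 2: Check the mod-4 condition on each prime factor: 3 ≡ 3 (mod 4), exponent 2 (must be even); 5 ≡ 1 (mod 4), exponent 1; 149 ≡ 1 (mod 4), exponent 1.
All primes ≡ 3 (mod 4) appear to even exponent (or don't appear), so by the two-squares theorem n IS expressible as a sum of two squares.
Step 3: Build a representation. Group n = k² · m with k = 3 and m = 5 · 149 = 745 (a product of primes ≡ 1 (mod 4)); a representation of m scales to one of n via (k·x)² + (k·y)² = k²(x² + y²). Each prime p ≡ 1 (mod 4) is itself a sum of two squares; find a² by testing p − a² for a perfect square:
  5: 5 − 1² = 4 = 2² ⇒ 5 = 1² + 2².
  149: 149 − 1² = 148, 149 − 2² = 145, 149 − 3² = 140, 149 − 4² = 133, 149 − 5² = 124, 149 − 6² = 113, 149 − 7² = 100 = 10² ⇒ 149 = 7² + 10².
  Combine using the Brahmagupta–Fibonacci identity (a² + b²)(c² + d²) = (ac − bd)² + (ad + bc)² = (ac + bd)² + (ad − bc)²:
  5 · 149 = 745: from (1² + 2²)(7² + 10²), take (1·7 − 2·10, 1·10 + 2·7) = (7 − 20, 10 + 14) = (-13, 24); dropping signs (only squares matter) gives (13, 24); check 13² + 24² = 169 + 576 = 745 ✓.
  Scale by k = 3: (3·13, 3·24) = (39, 72).
Step 4: Order so x ≤ y and verify: 39² + 72² = 1521 + 5184 = 6705 = n. ✓

n = 6705 = 39² + 72² (one valid representation with x ≤ y).


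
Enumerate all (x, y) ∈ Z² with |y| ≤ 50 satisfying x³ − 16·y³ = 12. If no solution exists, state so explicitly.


The equation is x³ - 16y³ = 12. For fixed y, x³ = 16·y³ + 12, so a solution requires the RHS to be a perfect cube.
Strategy: iterate y from -50 to 50, compute RHS = 16·y³ + 12, and check whether it is a (positive or negative) perfect cube.
Check small values of y:
  y = 0: RHS = 12 is not a perfect cube.
  y = 1: RHS = 28 is not a perfect cube.
  y = -1: RHS = -4 is not a perfect cube.
  y = 2: RHS = 140 is not a perfect cube.
  y = -2: RHS = -116 is not a perfect cube.
  y = 3: RHS = 444 is not a perfect cube.
  y = -3: RHS = -420 is not a perfect cube.
Continuing the search up to |y| = 50 finds no solutions either.
No (x, y) in the scanned range satisfies the equation.

No integer solutions with |y| ≤ 50.


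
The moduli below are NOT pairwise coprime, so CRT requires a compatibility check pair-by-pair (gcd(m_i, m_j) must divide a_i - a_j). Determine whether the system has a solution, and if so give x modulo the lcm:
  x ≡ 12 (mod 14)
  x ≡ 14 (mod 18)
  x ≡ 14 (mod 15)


Moduli 14, 18, 15 are not pairwise coprime, so CRT works modulo lcm(m_i) when all pairwise compatibility conditions hold.
Pairwise compatibility: gcd(m_i, m_j) must divide a_i - a_j for every pair.
Merge one congruence at a time:
  Start: x ≡ 12 (mod 14).
  Combine with x ≡ 14 (mod 18): gcd(14, 18) = 2; 14 - 12 = 2, which IS divisible by 2, so compatible.
    Write x = 12 + 14·t and substitute into x ≡ 14 (mod 18): 14·t ≡ 14 − 12 = 2 (mod 18).
    Divide the congruence (and modulus) by g = 2: 7·t ≡ 1 (mod 9).
    The inverse of 7 mod 9 is 4 (since 7·4 = 28 = 3·9 + 1), so t ≡ 4·1 = 4 ≡ 4 (mod 9).
    Then x = 12 + 14·4 = 68, valid modulo lcm(14, 18) = 126: x ≡ 68 (mod 126).
  Combine with x ≡ 14 (mod 15): gcd(126, 15) = 3; 14 - 68 = -54, which IS divisible by 3, so compatible.
    Write x = 68 + 126·t and substitute into x ≡ 14 (mod 15): 126·t ≡ 14 − 68 = -54 (mod 15).
    Divide the congruence (and modulus) by g = 3: 42·t ≡ -18 (mod 5).
    Reduce coefficients mod 5: 2·t ≡ 2 (mod 5).
    The inverse of 2 mod 5 is 3 (since 2·3 = 6 = 1·5 + 1), so t ≡ 3·2 = 6 ≡ 1 (mod 5).
    Then x = 68 + 126·1 = 194, valid modulo lcm(126, 15) = 630: x ≡ 194 (mod 630).
Verify: 194 mod 14 = 12, 194 mod 18 = 14, 194 mod 15 = 14.

x ≡ 194 (mod 630).


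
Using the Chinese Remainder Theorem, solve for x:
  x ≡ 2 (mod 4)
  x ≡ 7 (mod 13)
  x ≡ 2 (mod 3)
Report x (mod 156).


Moduli 4, 13, 3 are pairwise coprime; by CRT there is a unique solution modulo M = 4 · 13 · 3 = 156.
Solve pairwise, accumulating the modulus:
  Start with x ≡ 2 (mod 4).
  Combine with x ≡ 7 (mod 13): since gcd(4, 13) = 1, we get a unique residue mod 52.
    Write x = 2 + 4·t and substitute into x ≡ 7 (mod 13): 4·t ≡ 7 − 2 = 5 (mod 13).
    The inverse of 4 mod 13 is 10 (since 4·10 = 40 = 3·13 + 1), so t ≡ 10·5 = 50 ≡ 11 (mod 13).
    Then x = 2 + 4·11 = 46, valid modulo lcm(4, 13) = 52: x ≡ 46 (mod 52).
  Combine with x ≡ 2 (mod 3): since gcd(52, 3) = 1, we get a unique residue mod 156.
    Write x = 46 + 52·t and substitute into x ≡ 2 (mod 3): 52·t ≡ 2 − 46 = -44 (mod 3).
    Reduce coefficients mod 3: 1·t ≡ 1 (mod 3).
    So t ≡ 1 (mod 3).
    Then x = 46 + 52·1 = 98, valid modulo lcm(52, 3) = 156: x ≡ 98 (mod 156).
Verify: 98 mod 4 = 2 ✓, 98 mod 13 = 7 ✓, 98 mod 3 = 2 ✓.

x ≡ 98 (mod 156).


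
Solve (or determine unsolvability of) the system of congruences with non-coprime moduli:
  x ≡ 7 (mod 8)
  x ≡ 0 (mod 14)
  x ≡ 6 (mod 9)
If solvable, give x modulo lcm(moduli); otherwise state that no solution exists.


Moduli 8, 14, 9 are not pairwise coprime, so CRT works modulo lcm(m_i) when all pairwise compatibility conditions hold.
Pairwise compatibility: gcd(m_i, m_j) must divide a_i - a_j for every pair.
Merge one congruence at a time:
  Start: x ≡ 7 (mod 8).
  Combine with x ≡ 0 (mod 14): gcd(8, 14) = 2, and 0 - 7 = -7 is NOT divisible by 2.
    ⇒ system is inconsistent (no integer solution).

No solution (the system is inconsistent).


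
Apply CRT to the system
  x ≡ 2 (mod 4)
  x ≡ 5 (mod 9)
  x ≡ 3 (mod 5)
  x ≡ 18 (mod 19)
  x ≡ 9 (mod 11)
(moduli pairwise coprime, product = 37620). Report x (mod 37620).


Product of moduli M = 4 · 9 · 5 · 19 · 11 = 37620.
Merge one congruence at a time:
  Start: x ≡ 2 (mod 4).
  Combine with x ≡ 5 (mod 9); new modulus lcm = 36.
    Write x = 2 + 4·t and substitute into x ≡ 5 (mod 9): 4·t ≡ 5 − 2 = 3 (mod 9).
    The inverse of 4 mod 9 is 7 (since 4·7 = 28 = 3·9 + 1), so t ≡ 7·3 = 21 ≡ 3 (mod 9).
    Then x = 2 + 4·3 = 14, valid modulo lcm(4, 9) = 36: x ≡ 14 (mod 36).
  Combine with x ≡ 3 (mod 5); new modulus lcm = 180.
    Write x = 14 + 36·t and substitute into x ≡ 3 (mod 5): 36·t ≡ 3 − 14 = -11 (mod 5).
    Reduce coefficients mod 5: 1·t ≡ 4 (mod 5).
    So t ≡ 4 (mod 5).
    Then x = 14 + 36·4 = 158, valid modulo lcm(36, 5) = 180: x ≡ 158 (mod 180).
  Combine with x ≡ 18 (mod 19); new modulus lcm = 3420.
    Write x = 158 + 180·t and substitute into x ≡ 18 (mod 19): 180·t ≡ 18 − 158 = -140 (mod 19).
    Reduce coefficients mod 19: 9·t ≡ 12 (mod 19).
    The inverse of 9 mod 19 is 17 (since 9·17 = 153 = 8·19 + 1), so t ≡ 17·12 = 204 ≡ 14 (mod 19).
    Then x = 158 + 180·14 = 2678, valid modulo lcm(180, 19) = 3420: x ≡ 2678 (mod 3420).
  Combine with x ≡ 9 (mod 11); new modulus lcm = 37620.
    Write x = 2678 + 3420·t and substitute into x ≡ 9 (mod 11): 3420·t ≡ 9 − 2678 = -2669 (mod 11).
    Reduce coefficients mod 11: 10·t ≡ 4 (mod 11).
    The inverse of 10 mod 11 is 10 (since 10·10 = 100 = 9·11 + 1), so t ≡ 10·4 = 40 ≡ 7 (mod 11).
    Then x = 2678 + 3420·7 = 26618, valid modulo lcm(3420, 11) = 37620: x ≡ 26618 (mod 37620).
Verify against each original: 26618 mod 4 = 2, 26618 mod 9 = 5, 26618 mod 5 = 3, 26618 mod 19 = 18, 26618 mod 11 = 9.

x ≡ 26618 (mod 37620).


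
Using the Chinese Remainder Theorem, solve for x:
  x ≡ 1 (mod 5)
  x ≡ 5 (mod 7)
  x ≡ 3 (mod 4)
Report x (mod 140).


Moduli 5, 7, 4 are pairwise coprime; by CRT there is a unique solution modulo M = 5 · 7 · 4 = 140.
Solve pairwise, accumulating the modulus:
  Start with x ≡ 1 (mod 5).
  Combine with x ≡ 5 (mod 7): since gcd(5, 7) = 1, we get a unique residue mod 35.
    Write x = 1 + 5·t and substitute into x ≡ 5 (mod 7): 5·t ≡ 5 − 1 = 4 (mod 7).
    The inverse of 5 mod 7 is 3 (since 5·3 = 15 = 2·7 + 1), so t ≡ 3·4 = 12 ≡ 5 (mod 7).
    Then x = 1 + 5·5 = 26, valid modulo lcm(5, 7) = 35: x ≡ 26 (mod 35).
  Combine with x ≡ 3 (mod 4): since gcd(35, 4) = 1, we get a unique residue mod 140.
    Write x = 26 + 35·t and substitute into x ≡ 3 (mod 4): 35·t ≡ 3 − 26 = -23 (mod 4).
    Reduce coefficients mod 4: 3·t ≡ 1 (mod 4).
    The inverse of 3 mod 4 is 3 (since 3·3 = 9 = 2·4 + 1), so t ≡ 3·1 = 3 ≡ 3 (mod 4).
    Then x = 26 + 35·3 = 131, valid modulo lcm(35, 4) = 140: x ≡ 131 (mod 140).
Verify: 131 mod 5 = 1 ✓, 131 mod 7 = 5 ✓, 131 mod 4 = 3 ✓.

x ≡ 131 (mod 140).


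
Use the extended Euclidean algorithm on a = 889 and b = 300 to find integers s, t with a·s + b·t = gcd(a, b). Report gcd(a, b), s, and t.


Euclidean algorithm on (889, 300) — divide until remainder is 0:
  889 = 2 · 300 + 289
  300 = 1 · 289 + 11
  289 = 26 · 11 + 3
  11 = 3 · 3 + 2
  3 = 1 · 2 + 1
  2 = 2 · 1 + 0
gcd(889, 300) = 1.
Track Bezout coefficients alongside the remainders: start with r₀ = 889 = a·1 + b·0 (s = 1, t = 0) and r₁ = 300 = a·0 + b·1 (s = 0, t = 1); each new remainder r_{k+1} = r_{k-1} − q_k·r_k inherits s_{k+1} = s_{k-1} − q_k·s_k, t_{k+1} = t_{k-1} − q_k·t_k, so r_k = a·s_k + b·t_k at every step:
  q = 2: r = 289, s = 1 − 2·0 = 1, t = 0 − 2·1 = -2  (check: 889·1 + 300·(-2) = 289)
  q = 1: r = 11, s = 0 − 1·1 = -1, t = 1 − 1·(-2) = 3  (check: 889·(-1) + 300·3 = 11)
  q = 26: r = 3, s = 1 − 26·(-1) = 27, t = -2 − 26·3 = -80  (check: 889·27 + 300·(-80) = 3)
  q = 3: r = 2, s = -1 − 3·27 = -82, t = 3 − 3·(-80) = 243  (check: 889·(-82) + 300·243 = 2)
  q = 1: r = 1, s = 27 − 1·(-82) = 109, t = -80 − 1·243 = -323  (check: 889·109 + 300·(-323) = 1)
The row with r = 1 (the gcd) gives the Bezout coefficients s = 109, t = -323.
Result: 889 · (109) + 300 · (-323) = 1.

gcd(889, 300) = 1; s = 109, t = -323 (check: 889·109 + 300·(-323) = 1).


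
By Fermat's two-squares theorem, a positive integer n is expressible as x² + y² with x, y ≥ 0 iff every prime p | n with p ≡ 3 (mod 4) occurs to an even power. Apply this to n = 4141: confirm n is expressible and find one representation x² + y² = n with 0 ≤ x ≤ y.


Step 1: Factor n = 4141 = 41 · 101.
Step 2: Check the mod-4 condition on each prime factor: 41 ≡ 1 (mod 4), exponent 1; 101 ≡ 1 (mod 4), exponent 1.
All primes ≡ 3 (mod 4) appear to even exponent (or don't appear), so by the two-squares theorem n IS expressible as a sum of two squares.
Step 3: Build a representation. Here n = 41 · 101 is a product of primes ≡ 1 (mod 4). Each prime p ≡ 1 (mod 4) is itself a sum of two squares; find a² by testing p − a² for a perfect square:
  41: 41 − 1² = 40, 41 − 2² = 37, 41 − 3² = 32, 41 − 4² = 25 = 5² ⇒ 41 = 4² + 5².
  101: 101 − 1² = 100 = 10² ⇒ 101 = 1² + 10².
  Combine using the Brahmagupta–Fibonacci identity (a² + b²)(c² + d²) = (ac − bd)² + (ad + bc)² = (ac + bd)² + (ad − bc)²:
  41 · 101 = 4141: from (4² + 5²)(1² + 10²), take (4·1 − 5·10, 4·10 + 5·1) = (4 − 50, 40 + 5) = (-46, 45); dropping signs (only squares matter) gives (46, 45); check 46² + 45² = 2116 + 2025 = 4141 ✓.
Step 4: Order so x ≤ y and verify: 45² + 46² = 2025 + 2116 = 4141 = n. ✓

n = 4141 = 45² + 46² (one valid representation with x ≤ y).


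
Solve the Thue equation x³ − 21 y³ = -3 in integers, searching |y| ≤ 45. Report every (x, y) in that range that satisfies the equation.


The equation is x³ - 21y³ = -3. For fixed y, x³ = 21·y³ − 3, so a solution requires the RHS to be a perfect cube.
Strategy: iterate y from -45 to 45, compute RHS = 21·y³ − 3, and check whether it is a (positive or negative) perfect cube.
Check small values of y:
  y = 0: RHS = -3 is not a perfect cube.
  y = 1: RHS = 18 is not a perfect cube.
  y = -1: RHS = -24 is not a perfect cube.
  y = 2: RHS = 165 is not a perfect cube.
  y = -2: RHS = -171 is not a perfect cube.
  y = 3: RHS = 564 is not a perfect cube.
  y = -3: RHS = -570 is not a perfect cube.
Continuing the search up to |y| = 45 finds no solutions either.
No (x, y) in the scanned range satisfies the equation.

No integer solutions with |y| ≤ 45.


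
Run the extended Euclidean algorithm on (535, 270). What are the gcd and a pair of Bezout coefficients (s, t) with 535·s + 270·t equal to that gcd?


Euclidean algorithm on (535, 270) — divide until remainder is 0:
  535 = 1 · 270 + 265
  270 = 1 · 265 + 5
  265 = 53 · 5 + 0
gcd(535, 270) = 5.
Track Bezout coefficients alongside the remainders: start with r₀ = 535 = a·1 + b·0 (s = 1, t = 0) and r₁ = 270 = a·0 + b·1 (s = 0, t = 1); each new remainder r_{k+1} = r_{k-1} − q_k·r_k inherits s_{k+1} = s_{k-1} − q_k·s_k, t_{k+1} = t_{k-1} − q_k·t_k, so r_k = a·s_k + b·t_k at every step:
  q = 1: r = 265, s = 1 − 1·0 = 1, t = 0 − 1·1 = -1  (check: 535·1 + 270·(-1) = 265)
  q = 1: r = 5, s = 0 − 1·1 = -1, t = 1 − 1·(-1) = 2  (check: 535·(-1) + 270·2 = 5)
The row with r = 5 (the gcd) gives the Bezout coefficients s = -1, t = 2.
Result: 535 · (-1) + 270 · (2) = 5.

gcd(535, 270) = 5; s = -1, t = 2 (check: 535·(-1) + 270·2 = 5).


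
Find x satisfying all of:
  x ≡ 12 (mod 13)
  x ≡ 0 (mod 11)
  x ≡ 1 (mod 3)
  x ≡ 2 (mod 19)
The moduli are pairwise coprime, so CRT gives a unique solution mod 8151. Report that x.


Product of moduli M = 13 · 11 · 3 · 19 = 8151.
Merge one congruence at a time:
  Start: x ≡ 12 (mod 13).
  Combine with x ≡ 0 (mod 11); new modulus lcm = 143.
    Write x = 12 + 13·t and substitute into x ≡ 0 (mod 11): 13·t ≡ 0 − 12 = -12 (mod 11).
    Reduce coefficients mod 11: 2·t ≡ 10 (mod 11).
    The inverse of 2 mod 11 is 6 (since 2·6 = 12 = 1·11 + 1), so t ≡ 6·10 = 60 ≡ 5 (mod 11).
    Then x = 12 + 13·5 = 77, valid modulo lcm(13, 11) = 143: x ≡ 77 (mod 143).
  Combine with x ≡ 1 (mod 3); new modulus lcm = 429.
    Write x = 77 + 143·t and substitute into x ≡ 1 (mod 3): 143·t ≡ 1 − 77 = -76 (mod 3).
    Reduce coefficients mod 3: 2·t ≡ 2 (mod 3).
    The inverse of 2 mod 3 is 2 (since 2·2 = 4 = 1·3 + 1), so t ≡ 2·2 = 4 ≡ 1 (mod 3).
    Then x = 77 + 143·1 = 220, valid modulo lcm(143, 3) = 429: x ≡ 220 (mod 429).
  Combine with x ≡ 2 (mod 19); new modulus lcm = 8151.
    Write x = 220 + 429·t and substitute into x ≡ 2 (mod 19): 429·t ≡ 2 − 220 = -218 (mod 19).
    Reduce coefficients mod 19: 11·t ≡ 10 (mod 19).
    The inverse of 11 mod 19 is 7 (since 11·7 = 77 = 4·19 + 1), so t ≡ 7·10 = 70 ≡ 13 (mod 19).
    Then x = 220 + 429·13 = 5797, valid modulo lcm(429, 19) = 8151: x ≡ 5797 (mod 8151).
Verify against each original: 5797 mod 13 = 12, 5797 mod 11 = 0, 5797 mod 3 = 1, 5797 mod 19 = 2.

x ≡ 5797 (mod 8151).


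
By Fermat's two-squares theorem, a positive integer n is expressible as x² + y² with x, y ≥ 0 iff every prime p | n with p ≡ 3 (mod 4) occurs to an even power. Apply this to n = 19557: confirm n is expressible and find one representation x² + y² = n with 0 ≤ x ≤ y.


Step 1: Factor n = 19557 = 3^2 · 41 · 53.
Step 2: Check the mod-4 condition on each prime factor: 3 ≡ 3 (mod 4), exponent 2 (must be even); 41 ≡ 1 (mod 4), exponent 1; 53 ≡ 1 (mod 4), exponent 1.
All primes ≡ 3 (mod 4) appear to even exponent (or don't appear), so by the two-squares theorem n IS expressible as a sum of two squares.
Step 3: Build a representation. Group n = k² · m with k = 3 and m = 41 · 53 = 2173 (a product of primes ≡ 1 (mod 4)); a representation of m scales to one of n via (k·x)² + (k·y)² = k²(x² + y²). Each prime p ≡ 1 (mod 4) is itself a sum of two squares; find a² by testing p − a² for a perfect square:
  41: 41 − 1² = 40, 41 − 2² = 37, 41 − 3² = 32, 41 − 4² = 25 = 5² ⇒ 41 = 4² + 5².
  53: 53 − 1² = 52, 53 − 2² = 49 = 7² ⇒ 53 = 2² + 7².
  Combine using the Brahmagupta–Fibonacci identity (a² + b²)(c² + d²) = (ac − bd)² + (ad + bc)² = (ac + bd)² + (ad − bc)²:
  41 · 53 = 2173: from (4² + 5²)(2² + 7²), take (4·2 − 5·7, 4·7 + 5·2) = (8 − 35, 28 + 10) = (-27, 38); dropping signs (only squares matter) gives (27, 38); check 27² + 38² = 729 + 1444 = 2173 ✓.
  Scale by k = 3: (3·27, 3·38) = (81, 114).
Step 4: Order so x ≤ y and verify: 81² + 114² = 6561 + 12996 = 19557 = n. ✓

n = 19557 = 81² + 114² (one valid representation with x ≤ y).


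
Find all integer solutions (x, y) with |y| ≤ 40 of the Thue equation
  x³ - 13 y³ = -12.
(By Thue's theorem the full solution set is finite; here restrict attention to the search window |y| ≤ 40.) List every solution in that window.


The equation is x³ - 13y³ = -12. For fixed y, x³ = 13·y³ − 12, so a solution requires the RHS to be a perfect cube.
Strategy: iterate y from -40 to 40, compute RHS = 13·y³ − 12, and check whether it is a (positive or negative) perfect cube.
Check small values of y:
  y = 0: RHS = -12 is not a perfect cube.
  y = 1: RHS = 1 = (1)³ ⇒ x = 1 works.
  y = -1: RHS = -25 is not a perfect cube.
  y = 2: RHS = 92 is not a perfect cube.
  y = -2: RHS = -116 is not a perfect cube.
  y = 3: RHS = 339 is not a perfect cube.
  y = -3: RHS = -363 is not a perfect cube.
Continuing the search up to |y| = 40 finds no further solutions beyond those listed.
Collected solutions: (1, 1).

Solutions (with |y| ≤ 40): (1, 1).


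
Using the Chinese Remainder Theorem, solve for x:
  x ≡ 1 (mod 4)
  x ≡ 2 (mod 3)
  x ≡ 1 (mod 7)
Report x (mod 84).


Moduli 4, 3, 7 are pairwise coprime; by CRT there is a unique solution modulo M = 4 · 3 · 7 = 84.
Solve pairwise, accumulating the modulus:
  Start with x ≡ 1 (mod 4).
  Combine with x ≡ 2 (mod 3): since gcd(4, 3) = 1, we get a unique residue mod 12.
    Write x = 1 + 4·t and substitute into x ≡ 2 (mod 3): 4·t ≡ 2 − 1 = 1 (mod 3).
    Reduce coefficients mod 3: 1·t ≡ 1 (mod 3).
    So t ≡ 1 (mod 3).
    Then x = 1 + 4·1 = 5, valid modulo lcm(4, 3) = 12: x ≡ 5 (mod 12).
  Combine with x ≡ 1 (mod 7): since gcd(12, 7) = 1, we get a unique residue mod 84.
    Write x = 5 + 12·t and substitute into x ≡ 1 (mod 7): 12·t ≡ 1 − 5 = -4 (mod 7).
    Reduce coefficients mod 7: 5·t ≡ 3 (mod 7).
    The inverse of 5 mod 7 is 3 (since 5·3 = 15 = 2·7 + 1), so t ≡ 3·3 = 9 ≡ 2 (mod 7).
    Then x = 5 + 12·2 = 29, valid modulo lcm(12, 7) = 84: x ≡ 29 (mod 84).
Verify: 29 mod 4 = 1 ✓, 29 mod 3 = 2 ✓, 29 mod 7 = 1 ✓.

x ≡ 29 (mod 84).


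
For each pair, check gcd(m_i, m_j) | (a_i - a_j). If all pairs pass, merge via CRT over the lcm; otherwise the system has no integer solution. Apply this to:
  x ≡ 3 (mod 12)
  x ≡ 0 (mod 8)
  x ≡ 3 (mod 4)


Moduli 12, 8, 4 are not pairwise coprime, so CRT works modulo lcm(m_i) when all pairwise compatibility conditions hold.
Pairwise compatibility: gcd(m_i, m_j) must divide a_i - a_j for every pair.
Merge one congruence at a time:
  Start: x ≡ 3 (mod 12).
  Combine with x ≡ 0 (mod 8): gcd(12, 8) = 4, and 0 - 3 = -3 is NOT divisible by 4.
    ⇒ system is inconsistent (no integer solution).

No solution (the system is inconsistent).


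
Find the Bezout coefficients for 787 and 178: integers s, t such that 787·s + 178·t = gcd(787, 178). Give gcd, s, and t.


Euclidean algorithm on (787, 178) — divide until remainder is 0:
  787 = 4 · 178 + 75
  178 = 2 · 75 + 28
  75 = 2 · 28 + 19
  28 = 1 · 19 + 9
  19 = 2 · 9 + 1
  9 = 9 · 1 + 0
gcd(787, 178) = 1.
Track Bezout coefficients alongside the remainders: start with r₀ = 787 = a·1 + b·0 (s = 1, t = 0) and r₁ = 178 = a·0 + b·1 (s = 0, t = 1); each new remainder r_{k+1} = r_{k-1} − q_k·r_k inherits s_{k+1} = s_{k-1} − q_k·s_k, t_{k+1} = t_{k-1} − q_k·t_k, so r_k = a·s_k + b·t_k at every step:
  q = 4: r = 75, s = 1 − 4·0 = 1, t = 0 − 4·1 = -4  (check: 787·1 + 178·(-4) = 75)
  q = 2: r = 28, s = 0 − 2·1 = -2, t = 1 − 2·(-4) = 9  (check: 787·(-2) + 178·9 = 28)
  q = 2: r = 19, s = 1 − 2·(-2) = 5, t = -4 − 2·9 = -22  (check: 787·5 + 178·(-22) = 19)
  q = 1: r = 9, s = -2 − 1·5 = -7, t = 9 − 1·(-22) = 31  (check: 787·(-7) + 178·31 = 9)
  q = 2: r = 1, s = 5 − 2·(-7) = 19, t = -22 − 2·31 = -84  (check: 787·19 + 178·(-84) = 1)
The row with r = 1 (the gcd) gives the Bezout coefficients s = 19, t = -84.
Result: 787 · (19) + 178 · (-84) = 1.

gcd(787, 178) = 1; s = 19, t = -84 (check: 787·19 + 178·(-84) = 1).


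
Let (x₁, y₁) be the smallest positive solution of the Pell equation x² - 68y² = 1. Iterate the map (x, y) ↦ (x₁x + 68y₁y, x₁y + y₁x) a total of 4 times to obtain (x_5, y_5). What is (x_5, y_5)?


Step 1: Find the fundamental solution (x₁, y₁) of x² - 68y² = 1.
  Expand √68 as a continued fraction. a₀ = ⌊√68⌋ = 8; iterate m_{k+1} = d_k·a_k − m_k, d_{k+1} = (68 − m_{k+1}²)/d_k, a_{k+1} = ⌊(a₀ + m_{k+1})/d_{k+1}⌋ (starting m₀ = 0, d₀ = 1), with convergents p_k = a_k·p_{k-1} + p_{k-2}, q_k = a_k·q_{k-1} + q_{k-2} (p₋₁ = 1, q₋₁ = 0):
  k = 0: a₀ = 8; p₀/q₀ = 8/1; p₀² − 68·q₀² = 64 − 68 = -4.
  k = 1: m = 8, d = 4, a = ⌊(8 + 8)/4⌋ = 4; p/q = (4·8 + 1)/(4·1 + 0) = 33/4; p² − 68·q² = 1089 − 1088 = 1.
  The first convergent with p² − 68·q² = 1 gives the fundamental solution (x₁, y₁) = (33, 4).
Step 2: Apply the recurrence (x_{n+1}, y_{n+1}) = (x₁x_n + 68y₁y_n, x₁y_n + y₁x_n) repeatedly.
  From (x_1, y_1) = (33, 4): x_2 = 33·33 + 68·4·4 = 2177; y_2 = 33·4 + 4·33 = 264.
  From (x_2, y_2) = (2177, 264): x_3 = 33·2177 + 68·4·264 = 143649; y_3 = 33·264 + 4·2177 = 17420.
  From (x_3, y_3) = (143649, 17420): x_4 = 33·143649 + 68·4·17420 = 9478657; y_4 = 33·17420 + 4·143649 = 1149456.
  From (x_4, y_4) = (9478657, 1149456): x_5 = 33·9478657 + 68·4·1149456 = 625447713; y_5 = 33·1149456 + 4·9478657 = 75846676.
Step 3: Verify x_5² - 68·y_5² = 391184841696930369 - 391184841696930368 = 1 (should be 1). ✓

(x_1, y_1) = (33, 4); (x_5, y_5) = (625447713, 75846676).


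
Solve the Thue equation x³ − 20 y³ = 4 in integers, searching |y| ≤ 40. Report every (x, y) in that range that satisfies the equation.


The equation is x³ - 20y³ = 4. For fixed y, x³ = 20·y³ + 4, so a solution requires the RHS to be a perfect cube.
Strategy: iterate y from -40 to 40, compute RHS = 20·y³ + 4, and check whether it is a (positive or negative) perfect cube.
Check small values of y:
  y = 0: RHS = 4 is not a perfect cube.
  y = 1: RHS = 24 is not a perfect cube.
  y = -1: RHS = -16 is not a perfect cube.
  y = 2: RHS = 164 is not a perfect cube.
  y = -2: RHS = -156 is not a perfect cube.
  y = 3: RHS = 544 is not a perfect cube.
  y = -3: RHS = -536 is not a perfect cube.
Continuing the search up to |y| = 40 finds no solutions either.
No (x, y) in the scanned range satisfies the equation.

No integer solutions with |y| ≤ 40.


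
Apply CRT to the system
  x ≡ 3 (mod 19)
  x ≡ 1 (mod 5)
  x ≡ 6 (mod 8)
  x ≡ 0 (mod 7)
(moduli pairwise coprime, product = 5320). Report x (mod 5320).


Product of moduli M = 19 · 5 · 8 · 7 = 5320.
Merge one congruence at a time:
  Start: x ≡ 3 (mod 19).
  Combine with x ≡ 1 (mod 5); new modulus lcm = 95.
    Write x = 3 + 19·t and substitute into x ≡ 1 (mod 5): 19·t ≡ 1 − 3 = -2 (mod 5).
    Reduce coefficients mod 5: 4·t ≡ 3 (mod 5).
    The inverse of 4 mod 5 is 4 (since 4·4 = 16 = 3·5 + 1), so t ≡ 4·3 = 12 ≡ 2 (mod 5).
    Then x = 3 + 19·2 = 41, valid modulo lcm(19, 5) = 95: x ≡ 41 (mod 95).
  Combine with x ≡ 6 (mod 8); new modulus lcm = 760.
    Write x = 41 + 95·t and substitute into x ≡ 6 (mod 8): 95·t ≡ 6 − 41 = -35 (mod 8).
    Reduce coefficients mod 8: 7·t ≡ 5 (mod 8).
    The inverse of 7 mod 8 is 7 (since 7·7 = 49 = 6·8 + 1), so t ≡ 7·5 = 35 ≡ 3 (mod 8).
    Then x = 41 + 95·3 = 326, valid modulo lcm(95, 8) = 760: x ≡ 326 (mod 760).
  Combine with x ≡ 0 (mod 7); new modulus lcm = 5320.
    Write x = 326 + 760·t and substitute into x ≡ 0 (mod 7): 760·t ≡ 0 − 326 = -326 (mod 7).
    Reduce coefficients mod 7: 4·t ≡ 3 (mod 7).
    The inverse of 4 mod 7 is 2 (since 4·2 = 8 = 1·7 + 1), so t ≡ 2·3 = 6 ≡ 6 (mod 7).
    Then x = 326 + 760·6 = 4886, valid modulo lcm(760, 7) = 5320: x ≡ 4886 (mod 5320).
Verify against each original: 4886 mod 19 = 3, 4886 mod 5 = 1, 4886 mod 8 = 6, 4886 mod 7 = 0.

x ≡ 4886 (mod 5320).


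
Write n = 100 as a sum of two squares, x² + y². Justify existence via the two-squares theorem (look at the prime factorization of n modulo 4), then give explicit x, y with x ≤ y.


Step 1: Factor n = 100 = 2^2 · 5^2.
Step 2: Check the mod-4 condition on each prime factor: 2 = 2 (special); 5 ≡ 1 (mod 4), exponent 2.
All primes ≡ 3 (mod 4) appear to even exponent (or don't appear), so by the two-squares theorem n IS expressible as a sum of two squares.
Step 3: Build a representation. Group n = k² · m with k = 2 and m = 5 · 5 = 25 (a product of primes ≡ 1 (mod 4)); a representation of m scales to one of n via (k·x)² + (k·y)² = k²(x² + y²). Each prime p ≡ 1 (mod 4) is itself a sum of two squares; find a² by testing p − a² for a perfect square:
  5: 5 − 1² = 4 = 2² ⇒ 5 = 1² + 2².
  Combine using the Brahmagupta–Fibonacci identity (a² + b²)(c² + d²) = (ac − bd)² + (ad + bc)² = (ac + bd)² + (ad − bc)²:
  5 · 5 = 25: from (1² + 2²)(1² + 2²), take (1·1 − 2·2, 1·2 + 2·1) = (1 − 4, 2 + 2) = (-3, 4); dropping signs (only squares matter) gives (3, 4); check 3² + 4² = 9 + 16 = 25 ✓.
  Scale by k = 2: (2·3, 2·4) = (6, 8).
Step 4: Order so x ≤ y and verify: 6² + 8² = 36 + 64 = 100 = n. ✓

n = 100 = 6² + 8² (one valid representation with x ≤ y).


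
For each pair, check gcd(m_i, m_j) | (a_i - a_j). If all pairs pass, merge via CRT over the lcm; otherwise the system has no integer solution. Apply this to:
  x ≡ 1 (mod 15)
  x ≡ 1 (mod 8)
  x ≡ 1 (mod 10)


Moduli 15, 8, 10 are not pairwise coprime, so CRT works modulo lcm(m_i) when all pairwise compatibility conditions hold.
Pairwise compatibility: gcd(m_i, m_j) must divide a_i - a_j for every pair.
Merge one congruence at a time:
  Start: x ≡ 1 (mod 15).
  Combine with x ≡ 1 (mod 8): gcd(15, 8) = 1; 1 - 1 = 0, which IS divisible by 1, so compatible.
    Write x = 1 + 15·t and substitute into x ≡ 1 (mod 8): 15·t ≡ 1 − 1 = 0 (mod 8).
    Reduce coefficients mod 8: 7·t ≡ 0 (mod 8).
    The inverse of 7 mod 8 is 7 (since 7·7 = 49 = 6·8 + 1), so t ≡ 7·0 = 0 ≡ 0 (mod 8).
    Then x = 1 + 15·0 = 1, valid modulo lcm(15, 8) = 120: x ≡ 1 (mod 120).
  Combine with x ≡ 1 (mod 10): gcd(120, 10) = 10; 1 - 1 = 0, which IS divisible by 10, so compatible.
    Write x = 1 + 120·t and substitute into x ≡ 1 (mod 10): 120·t ≡ 1 − 1 = 0 (mod 10).
    Divide the congruence (and modulus) by g = 10: 12·t ≡ 0 (mod 1).
    Modulo 1 every t works; take t = 0.
    Then x = 1 + 120·0 = 1, valid modulo lcm(120, 10) = 120: x ≡ 1 (mod 120).
Verify: 1 mod 15 = 1, 1 mod 8 = 1, 1 mod 10 = 1.

x ≡ 1 (mod 120).


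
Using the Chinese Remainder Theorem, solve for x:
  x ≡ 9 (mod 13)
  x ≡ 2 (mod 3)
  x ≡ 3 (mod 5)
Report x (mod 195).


Moduli 13, 3, 5 are pairwise coprime; by CRT there is a unique solution modulo M = 13 · 3 · 5 = 195.
Solve pairwise, accumulating the modulus:
  Start with x ≡ 9 (mod 13).
  Combine with x ≡ 2 (mod 3): since gcd(13, 3) = 1, we get a unique residue mod 39.
    Write x = 9 + 13·t and substitute into x ≡ 2 (mod 3): 13·t ≡ 2 − 9 = -7 (mod 3).
    Reduce coefficients mod 3: 1·t ≡ 2 (mod 3).
    So t ≡ 2 (mod 3).
    Then x = 9 + 13·2 = 35, valid modulo lcm(13, 3) = 39: x ≡ 35 (mod 39).
  Combine with x ≡ 3 (mod 5): since gcd(39, 5) = 1, we get a unique residue mod 195.
    Write x = 35 + 39·t and substitute into x ≡ 3 (mod 5): 39·t ≡ 3 − 35 = -32 (mod 5).
    Reduce coefficients mod 5: 4·t ≡ 3 (mod 5).
    The inverse of 4 mod 5 is 4 (since 4·4 = 16 = 3·5 + 1), so t ≡ 4·3 = 12 ≡ 2 (mod 5).
    Then x = 35 + 39·2 = 113, valid modulo lcm(39, 5) = 195: x ≡ 113 (mod 195).
Verify: 113 mod 13 = 9 ✓, 113 mod 3 = 2 ✓, 113 mod 5 = 3 ✓.

x ≡ 113 (mod 195).


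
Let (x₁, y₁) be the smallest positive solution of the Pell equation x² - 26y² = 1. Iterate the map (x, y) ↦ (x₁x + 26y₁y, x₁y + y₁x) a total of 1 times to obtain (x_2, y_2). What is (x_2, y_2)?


Step 1: Find the fundamental solution (x₁, y₁) of x² - 26y² = 1.
  Expand √26 as a continued fraction. a₀ = ⌊√26⌋ = 5; iterate m_{k+1} = d_k·a_k − m_k, d_{k+1} = (26 − m_{k+1}²)/d_k, a_{k+1} = ⌊(a₀ + m_{k+1})/d_{k+1}⌋ (starting m₀ = 0, d₀ = 1), with convergents p_k = a_k·p_{k-1} + p_{k-2}, q_k = a_k·q_{k-1} + q_{k-2} (p₋₁ = 1, q₋₁ = 0):
  k = 0: a₀ = 5; p₀/q₀ = 5/1; p₀² − 26·q₀² = 25 − 26 = -1.
  k = 1: m = 5, d = 1, a = ⌊(5 + 5)/1⌋ = 10; p/q = (10·5 + 1)/(10·1 + 0) = 51/10; p² − 26·q² = 2601 − 2600 = 1.
  The first convergent with p² − 26·q² = 1 gives the fundamental solution (x₁, y₁) = (51, 10).
Step 2: Apply the recurrence (x_{n+1}, y_{n+1}) = (x₁x_n + 26y₁y_n, x₁y_n + y₁x_n) repeatedly.
  From (x_1, y_1) = (51, 10): x_2 = 51·51 + 26·10·10 = 5201; y_2 = 51·10 + 10·51 = 1020.
Step 3: Verify x_2² - 26·y_2² = 27050401 - 27050400 = 1 (should be 1). ✓

(x_1, y_1) = (51, 10); (x_2, y_2) = (5201, 1020).


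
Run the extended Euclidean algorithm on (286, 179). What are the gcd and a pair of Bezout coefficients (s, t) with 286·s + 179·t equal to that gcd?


Euclidean algorithm on (286, 179) — divide until remainder is 0:
  286 = 1 · 179 + 107
  179 = 1 · 107 + 72
  107 = 1 · 72 + 35
  72 = 2 · 35 + 2
  35 = 17 · 2 + 1
  2 = 2 · 1 + 0
gcd(286, 179) = 1.
Track Bezout coefficients alongside the remainders: start with r₀ = 286 = a·1 + b·0 (s = 1, t = 0) and r₁ = 179 = a·0 + b·1 (s = 0, t = 1); each new remainder r_{k+1} = r_{k-1} − q_k·r_k inherits s_{k+1} = s_{k-1} − q_k·s_k, t_{k+1} = t_{k-1} − q_k·t_k, so r_k = a·s_k + b·t_k at every step:
  q = 1: r = 107, s = 1 − 1·0 = 1, t = 0 − 1·1 = -1  (check: 286·1 + 179·(-1) = 107)
  q = 1: r = 72, s = 0 − 1·1 = -1, t = 1 − 1·(-1) = 2  (check: 286·(-1) + 179·2 = 72)
  q = 1: r = 35, s = 1 − 1·(-1) = 2, t = -1 − 1·2 = -3  (check: 286·2 + 179·(-3) = 35)
  q = 2: r = 2, s = -1 − 2·2 = -5, t = 2 − 2·(-3) = 8  (check: 286·(-5) + 179·8 = 2)
  q = 17: r = 1, s = 2 − 17·(-5) = 87, t = -3 − 17·8 = -139  (check: 286·87 + 179·(-139) = 1)
The row with r = 1 (the gcd) gives the Bezout coefficients s = 87, t = -139.
Result: 286 · (87) + 179 · (-139) = 1.

gcd(286, 179) = 1; s = 87, t = -139 (check: 286·87 + 179·(-139) = 1).


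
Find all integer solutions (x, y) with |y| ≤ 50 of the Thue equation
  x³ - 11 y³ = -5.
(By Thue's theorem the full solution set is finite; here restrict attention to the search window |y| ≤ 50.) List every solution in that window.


The equation is x³ - 11y³ = -5. For fixed y, x³ = 11·y³ − 5, so a solution requires the RHS to be a perfect cube.
Strategy: iterate y from -50 to 50, compute RHS = 11·y³ − 5, and check whether it is a (positive or negative) perfect cube.
Check small values of y:
  y = 0: RHS = -5 is not a perfect cube.
  y = 1: RHS = 6 is not a perfect cube.
  y = -1: RHS = -16 is not a perfect cube.
  y = 2: RHS = 83 is not a perfect cube.
  y = -2: RHS = -93 is not a perfect cube.
  y = 3: RHS = 292 is not a perfect cube.
  y = -3: RHS = -302 is not a perfect cube.
Continuing the search up to |y| = 50 finds no solutions either.
No (x, y) in the scanned range satisfies the equation.

No integer solutions with |y| ≤ 50.


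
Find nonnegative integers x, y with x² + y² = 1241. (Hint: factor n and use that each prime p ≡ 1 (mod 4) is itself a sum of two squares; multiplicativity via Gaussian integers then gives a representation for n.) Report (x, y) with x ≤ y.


Step 1: Factor n = 1241 = 17 · 73.
Step 2: Check the mod-4 condition on each prime factor: 17 ≡ 1 (mod 4), exponent 1; 73 ≡ 1 (mod 4), exponent 1.
All primes ≡ 3 (mod 4) appear to even exponent (or don't appear), so by the two-squares theorem n IS expressible as a sum of two squares.
Step 3: Build a representation. Here n = 17 · 73 is a product of primes ≡ 1 (mod 4). Each prime p ≡ 1 (mod 4) is itself a sum of two squares; find a² by testing p − a² for a perfect square:
  17: 17 − 1² = 16 = 4² ⇒ 17 = 1² + 4².
  73: 73 − 1² = 72, 73 − 2² = 69, 73 − 3² = 64 = 8² ⇒ 73 = 3² + 8².
  Combine using the Brahmagupta–Fibonacci identity (a² + b²)(c² + d²) = (ac − bd)² + (ad + bc)² = (ac + bd)² + (ad − bc)²:
  17 · 73 = 1241: from (1² + 4²)(3² + 8²), take (1·3 − 4·8, 1·8 + 4·3) = (3 − 32, 8 + 12) = (-29, 20); dropping signs (only squares matter) gives (29, 20); check 29² + 20² = 841 + 400 = 1241 ✓.
Step 4: Order so x ≤ y and verify: 20² + 29² = 400 + 841 = 1241 = n. ✓

n = 1241 = 20² + 29² (one valid representation with x ≤ y).


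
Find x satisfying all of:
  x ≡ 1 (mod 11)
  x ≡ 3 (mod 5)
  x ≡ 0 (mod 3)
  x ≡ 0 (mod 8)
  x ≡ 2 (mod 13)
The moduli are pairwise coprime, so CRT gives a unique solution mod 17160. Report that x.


Product of moduli M = 11 · 5 · 3 · 8 · 13 = 17160.
Merge one congruence at a time:
  Start: x ≡ 1 (mod 11).
  Combine with x ≡ 3 (mod 5); new modulus lcm = 55.
    Write x = 1 + 11·t and substitute into x ≡ 3 (mod 5): 11·t ≡ 3 − 1 = 2 (mod 5).
    Reduce coefficients mod 5: 1·t ≡ 2 (mod 5).
    So t ≡ 2 (mod 5).
    Then x = 1 + 11·2 = 23, valid modulo lcm(11, 5) = 55: x ≡ 23 (mod 55).
  Combine with x ≡ 0 (mod 3); new modulus lcm = 165.
    Write x = 23 + 55·t and substitute into x ≡ 0 (mod 3): 55·t ≡ 0 − 23 = -23 (mod 3).
    Reduce coefficients mod 3: 1·t ≡ 1 (mod 3).
    So t ≡ 1 (mod 3).
    Then x = 23 + 55·1 = 78, valid modulo lcm(55, 3) = 165: x ≡ 78 (mod 165).
  Combine with x ≡ 0 (mod 8); new modulus lcm = 1320.
    Write x = 78 + 165·t and substitute into x ≡ 0 (mod 8): 165·t ≡ 0 − 78 = -78 (mod 8).
    Reduce coefficients mod 8: 5·t ≡ 2 (mod 8).
    The inverse of 5 mod 8 is 5 (since 5·5 = 25 = 3·8 + 1), so t ≡ 5·2 = 10 ≡ 2 (mod 8).
    Then x = 78 + 165·2 = 408, valid modulo lcm(165, 8) = 1320: x ≡ 408 (mod 1320).
  Combine with x ≡ 2 (mod 13); new modulus lcm = 17160.
    Write x = 408 + 1320·t and substitute into x ≡ 2 (mod 13): 1320·t ≡ 2 − 408 = -406 (mod 13).
    Reduce coefficients mod 13: 7·t ≡ 10 (mod 13).
    The inverse of 7 mod 13 is 2 (since 7·2 = 14 = 1·13 + 1), so t ≡ 2·10 = 20 ≡ 7 (mod 13).
    Then x = 408 + 1320·7 = 9648, valid modulo lcm(1320, 13) = 17160: x ≡ 9648 (mod 17160).
Verify against each original: 9648 mod 11 = 1, 9648 mod 5 = 3, 9648 mod 3 = 0, 9648 mod 8 = 0, 9648 mod 13 = 2.

x ≡ 9648 (mod 17160).


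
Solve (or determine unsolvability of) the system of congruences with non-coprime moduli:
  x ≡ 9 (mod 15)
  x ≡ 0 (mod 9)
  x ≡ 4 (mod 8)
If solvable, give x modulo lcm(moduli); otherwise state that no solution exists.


Moduli 15, 9, 8 are not pairwise coprime, so CRT works modulo lcm(m_i) when all pairwise compatibility conditions hold.
Pairwise compatibility: gcd(m_i, m_j) must divide a_i - a_j for every pair.
Merge one congruence at a time:
  Start: x ≡ 9 (mod 15).
  Combine with x ≡ 0 (mod 9): gcd(15, 9) = 3; 0 - 9 = -9, which IS divisible by 3, so compatible.
    Write x = 9 + 15·t and substitute into x ≡ 0 (mod 9): 15·t ≡ 0 − 9 = -9 (mod 9).
    Divide the congruence (and modulus) by g = 3: 5·t ≡ -3 (mod 3).
    Reduce coefficients mod 3: 2·t ≡ 0 (mod 3).
    The inverse of 2 mod 3 is 2 (since 2·2 = 4 = 1·3 + 1), so t ≡ 2·0 = 0 ≡ 0 (mod 3).
    Then x = 9 + 15·0 = 9, valid modulo lcm(15, 9) = 45: x ≡ 9 (mod 45).
  Combine with x ≡ 4 (mod 8): gcd(45, 8) = 1; 4 - 9 = -5, which IS divisible by 1, so compatible.
    Write x = 9 + 45·t and substitute into x ≡ 4 (mod 8): 45·t ≡ 4 − 9 = -5 (mod 8).
    Reduce coefficients mod 8: 5·t ≡ 3 (mod 8).
    The inverse of 5 mod 8 is 5 (since 5·5 = 25 = 3·8 + 1), so t ≡ 5·3 = 15 ≡ 7 (mod 8).
    Then x = 9 + 45·7 = 324, valid modulo lcm(45, 8) = 360: x ≡ 324 (mod 360).
Verify: 324 mod 15 = 9, 324 mod 9 = 0, 324 mod 8 = 4.

x ≡ 324 (mod 360).


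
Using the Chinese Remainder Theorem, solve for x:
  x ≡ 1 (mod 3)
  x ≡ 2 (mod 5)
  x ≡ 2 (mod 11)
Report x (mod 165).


Moduli 3, 5, 11 are pairwise coprime; by CRT there is a unique solution modulo M = 3 · 5 · 11 = 165.
Solve pairwise, accumulating the modulus:
  Start with x ≡ 1 (mod 3).
  Combine with x ≡ 2 (mod 5): since gcd(3, 5) = 1, we get a unique residue mod 15.
    Write x = 1 + 3·t and substitute into x ≡ 2 (mod 5): 3·t ≡ 2 − 1 = 1 (mod 5).
    The inverse of 3 mod 5 is 2 (since 3·2 = 6 = 1·5 + 1), so t ≡ 2·1 = 2 ≡ 2 (mod 5).
    Then x = 1 + 3·2 = 7, valid modulo lcm(3, 5) = 15: x ≡ 7 (mod 15).
  Combine with x ≡ 2 (mod 11): since gcd(15, 11) = 1, we get a unique residue mod 165.
    Write x = 7 + 15·t and substitute into x ≡ 2 (mod 11): 15·t ≡ 2 − 7 = -5 (mod 11).
    Reduce coefficients mod 11: 4·t ≡ 6 (mod 11).
    The inverse of 4 mod 11 is 3 (since 4·3 = 12 = 1·11 + 1), so t ≡ 3·6 = 18 ≡ 7 (mod 11).
    Then x = 7 + 15·7 = 112, valid modulo lcm(15, 11) = 165: x ≡ 112 (mod 165).
Verify: 112 mod 3 = 1 ✓, 112 mod 5 = 2 ✓, 112 mod 11 = 2 ✓.

x ≡ 112 (mod 165).


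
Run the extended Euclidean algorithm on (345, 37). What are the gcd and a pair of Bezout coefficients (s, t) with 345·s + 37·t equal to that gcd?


Euclidean algorithm on (345, 37) — divide until remainder is 0:
  345 = 9 · 37 + 12
  37 = 3 · 12 + 1
  12 = 12 · 1 + 0
gcd(345, 37) = 1.
Track Bezout coefficients alongside the remainders: start with r₀ = 345 = a·1 + b·0 (s = 1, t = 0) and r₁ = 37 = a·0 + b·1 (s = 0, t = 1); each new remainder r_{k+1} = r_{k-1} − q_k·r_k inherits s_{k+1} = s_{k-1} − q_k·s_k, t_{k+1} = t_{k-1} − q_k·t_k, so r_k = a·s_k + b·t_k at every step:
  q = 9: r = 12, s = 1 − 9·0 = 1, t = 0 − 9·1 = -9  (check: 345·1 + 37·(-9) = 12)
  q = 3: r = 1, s = 0 − 3·1 = -3, t = 1 − 3·(-9) = 28  (check: 345·(-3) + 37·28 = 1)
The row with r = 1 (the gcd) gives the Bezout coefficients s = -3, t = 28.
Result: 345 · (-3) + 37 · (28) = 1.

gcd(345, 37) = 1; s = -3, t = 28 (check: 345·(-3) + 37·28 = 1).


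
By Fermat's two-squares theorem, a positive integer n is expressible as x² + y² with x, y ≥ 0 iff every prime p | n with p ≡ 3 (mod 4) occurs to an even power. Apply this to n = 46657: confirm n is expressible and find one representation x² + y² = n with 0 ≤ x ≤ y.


Step 1: Factor n = 46657 = 13 · 37 · 97.
Step 2: Check the mod-4 condition on each prime factor: 13 ≡ 1 (mod 4), exponent 1; 37 ≡ 1 (mod 4), exponent 1; 97 ≡ 1 (mod 4), exponent 1.
All primes ≡ 3 (mod 4) appear to even exponent (or don't appear), so by the two-squares theorem n IS expressible as a sum of two squares.
Step 3: Build a representation. Here n = 13 · 37 · 97 is a product of primes ≡ 1 (mod 4). Each prime p ≡ 1 (mod 4) is itself a sum of two squares; find a² by testing p − a² for a perfect square:
  13: 13 − 1² = 12, 13 − 2² = 9 = 3² ⇒ 13 = 2² + 3².
  37: 37 − 1² = 36 = 6² ⇒ 37 = 1² + 6².
  97: 97 − 1² = 96, 97 − 2² = 93, 97 − 3² = 88, 97 − 4² = 81 = 9² ⇒ 97 = 4² + 9².
  Combine using the Brahmagupta–Fibonacci identity (a² + b²)(c² + d²) = (ac − bd)² + (ad + bc)² = (ac + bd)² + (ad − bc)²:
  13 · 37 = 481: from (2² + 3²)(1² + 6²), take (2·1 − 3·6, 2·6 + 3·1) = (2 − 18, 12 + 3) = (-16, 15); dropping signs (only squares matter) gives (16, 15); check 16² + 15² = 256 + 225 = 481 ✓.
  481 · 97 = 46657: from (16² + 15²)(4² + 9²), take (16·4 − 15·9, 16·9 + 15·4) = (64 − 135, 144 + 60) = (-71, 204); dropping signs (only squares matter) gives (71, 204); check 71² + 204² = 5041 + 41616 = 46657 ✓.
Step 4: Order so x ≤ y and verify: 71² + 204² = 5041 + 41616 = 46657 = n. ✓

n = 46657 = 71² + 204² (one valid representation with x ≤ y).
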